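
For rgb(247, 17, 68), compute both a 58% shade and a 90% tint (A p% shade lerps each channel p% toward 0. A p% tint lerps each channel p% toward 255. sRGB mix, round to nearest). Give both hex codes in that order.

#68071D, #FEE7EC

58% shade:
  R: 247 + 0.58×(0−247) = 247 − 143.26 = 103.74 → 104
  G: 17 − 9.86 = 7.14 → 7
  B: 68 − 39.44 = 28.56 → 29
  → #68071D
90% tint:
  R: 247 + 0.9×(255−247) = 247 + 7.2 = 254.2 → 254
  G: 17 + 0.9×(255−17) = 17 + 214.2 = 231.2 → 231
  B: 68 + 168.3 = 236.3 → 236
  → #FEE7EC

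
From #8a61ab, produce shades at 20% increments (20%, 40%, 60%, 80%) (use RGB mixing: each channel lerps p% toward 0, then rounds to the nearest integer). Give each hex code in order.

#8a61ab is rgb(138, 97, 171).
20%: (138 − 27.6 = 110.4→110, 97 − 19.4 = 77.6→78, 171 − 34.2 = 136.8→137) → #6e4e89
40%: (138 − 55.2 = 82.8→83, 97 − 38.8 = 58.2→58, 171 − 68.4 = 102.6→103) → #533a67
60%: (138 − 82.8 = 55.2→55, 97 − 58.2 = 38.8→39, 171 − 102.6 = 68.4→68) → #372744
80%: (138 − 110.4 = 27.6→28, 97 − 77.6 = 19.4→19, 171 − 136.8 = 34.2→34) → #1c1322

#6e4e89, #533a67, #372744, #1c1322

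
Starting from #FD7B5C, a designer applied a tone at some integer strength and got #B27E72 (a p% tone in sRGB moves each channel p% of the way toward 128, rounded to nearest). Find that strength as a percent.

60%

#FD7B5C is rgb(253, 123, 92); #B27E72 is rgb(178, 126, 114).
On the R channel (widest range): 178 ≈ 253 + (p/100)(128 − 253), so p ≈ 100×(178 − 253)/(128 − 253) = -7500/-125 = 60.00.
p = 60 reproduces all three channels after rounding.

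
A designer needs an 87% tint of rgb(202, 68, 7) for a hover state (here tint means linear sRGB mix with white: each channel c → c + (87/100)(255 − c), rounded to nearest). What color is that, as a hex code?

#F8E7DF

Lerp each channel 87% toward 255:
  R: 202 + 46.11 = 248.11 → 248
  G: 68 + 0.87×(255−68) = 68 + 162.69 = 230.69 → 231
  B: 7 + 215.76 = 222.76 → 223
rgb(248, 231, 223) = #F8E7DF.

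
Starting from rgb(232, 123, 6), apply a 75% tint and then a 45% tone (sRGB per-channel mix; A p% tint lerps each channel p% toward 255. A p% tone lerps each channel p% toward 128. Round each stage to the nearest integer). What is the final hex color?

Per channel, c → c + 0.75(255 − c):
  R: 232 + 0.75×(255−232) = 232 + 17.25 = 249.25 → 249
  G: 123 + 99 = 222 → 222
  B: 6 + 0.75×(255−6) = 6 + 186.75 = 192.75 → 193
After the tint: rgb(249, 222, 193) = #f9dec1.
A 45% tone moves each channel 45% toward 128:
  R: 249 − 54.45 = 194.55 → 195
  G: 222 + 0.45×(128−222) = 222 − 42.3 = 179.7 → 180
  B: 193 − 29.25 = 163.75 → 164
rgb(195, 180, 164) = #c3b4a4.

#c3b4a4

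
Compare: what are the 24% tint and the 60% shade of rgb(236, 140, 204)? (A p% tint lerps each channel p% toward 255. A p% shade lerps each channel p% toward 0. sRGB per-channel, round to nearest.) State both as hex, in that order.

#F1A8D8, #5E3852

24% tint:
  R: 236 + 4.56 = 240.56 → 241
  G: 140 + 0.24×(255−140) = 140 + 27.6 = 167.6 → 168
  B: 204 + 0.24×(255−204) = 204 + 12.24 = 216.24 → 216
  → #F1A8D8
60% shade:
  R: 236 − 141.6 = 94.4 → 94
  G: 140 + 0.6×(0−140) = 140 − 84 = 56 → 56
  B: 204 + 0.6×(0−204) = 204 − 122.4 = 81.6 → 82
  → #5E3852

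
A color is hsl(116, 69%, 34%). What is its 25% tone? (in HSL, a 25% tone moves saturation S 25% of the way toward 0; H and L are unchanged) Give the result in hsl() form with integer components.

hsl(116, 52%, 34%)

S moves 25% from 69 toward 0: 69 − 17.25 = 51.75 → 52.
H and L are unchanged.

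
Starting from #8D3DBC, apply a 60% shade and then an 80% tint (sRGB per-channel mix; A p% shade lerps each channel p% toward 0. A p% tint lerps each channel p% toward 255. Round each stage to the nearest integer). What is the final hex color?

#D7D1DB

#8D3DBC is rgb(141, 61, 188).
Per channel, c → c + 0.6(0 − c):
  R: 141 + 0.6×(0−141) = 141 − 84.6 = 56.4 → 56
  G: 61 + 0.6×(0−61) = 61 − 36.6 = 24.4 → 24
  B: 188 + 0.6×(0−188) = 188 − 112.8 = 75.2 → 75
After the shade: rgb(56, 24, 75) = #38184B.
Lerp each channel 80% toward 255:
  R: 56 + 0.8×(255−56) = 56 + 159.2 = 215.2 → 215
  G: 24 + 0.8×(255−24) = 24 + 184.8 = 208.8 → 209
  B: 75 + 144 = 219 → 219
rgb(215, 209, 219) = #D7D1DB.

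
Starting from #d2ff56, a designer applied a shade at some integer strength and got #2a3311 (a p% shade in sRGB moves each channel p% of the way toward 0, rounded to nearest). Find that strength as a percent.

80%

#d2ff56 is rgb(210, 255, 86); #2a3311 is rgb(42, 51, 17).
On the G channel (widest range): 51 ≈ 255 + (p/100)(0 − 255), so p ≈ 100×(51 − 255)/(0 − 255) = -20400/-255 = 80.00.
p = 80 reproduces all three channels after rounding.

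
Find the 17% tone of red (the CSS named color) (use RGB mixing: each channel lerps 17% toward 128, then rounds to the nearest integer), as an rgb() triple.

CSS red is rgb(255, 0, 0).
A 17% tone moves each channel 17% toward 128:
  R: 255 + 0.17×(128−255) = 255 − 21.59 = 233.41 → 233
  G: 0 + 21.76 = 21.76 → 22
  B: 0 + 21.76 = 21.76 → 22

rgb(233, 22, 22)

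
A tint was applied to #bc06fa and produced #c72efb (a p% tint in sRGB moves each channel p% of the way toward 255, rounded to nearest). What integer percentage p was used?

#bc06fa is rgb(188, 6, 250); #c72efb is rgb(199, 46, 251).
On the G channel (widest range): 46 ≈ 6 + (p/100)(255 − 6), so p ≈ 100×(46 − 6)/(255 − 6) = 4000/249 = 16.06.
p = 16 reproduces all three channels after rounding.

16%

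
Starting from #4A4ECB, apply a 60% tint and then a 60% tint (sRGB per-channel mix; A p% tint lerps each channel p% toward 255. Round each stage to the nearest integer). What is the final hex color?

#4A4ECB is rgb(74, 78, 203).
Per channel, c → c + 0.6(255 − c):
  R: 74 + 0.6×(255−74) = 74 + 108.6 = 182.6 → 183
  G: 78 + 0.6×(255−78) = 78 + 106.2 = 184.2 → 184
  B: 203 + 31.2 = 234.2 → 234
After the tint: rgb(183, 184, 234) = #B7B8EA.
A 60% tint moves each channel 60% toward 255:
  R: 183 + 43.2 = 226.2 → 226
  G: 184 + 0.6×(255−184) = 184 + 42.6 = 226.6 → 227
  B: 234 + 0.6×(255−234) = 234 + 12.6 = 246.6 → 247
rgb(226, 227, 247) = #E2E3F7.

#E2E3F7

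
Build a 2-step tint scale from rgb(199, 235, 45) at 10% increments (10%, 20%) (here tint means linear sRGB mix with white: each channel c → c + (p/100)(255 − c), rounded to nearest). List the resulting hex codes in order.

10%: (199 + 5.6 = 204.6→205, 235 + 2 = 237→237, 45 + 21 = 66→66) → #CDED42
20%: (199 + 11.2 = 210.2→210, 235 + 4 = 239→239, 45 + 42 = 87→87) → #D2EF57

#CDED42, #D2EF57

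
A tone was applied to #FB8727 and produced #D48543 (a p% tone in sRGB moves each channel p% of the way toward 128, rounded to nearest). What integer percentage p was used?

#FB8727 is rgb(251, 135, 39); #D48543 is rgb(212, 133, 67).
On the R channel (widest range): 212 ≈ 251 + (p/100)(128 − 251), so p ≈ 100×(212 − 251)/(128 − 251) = -3900/-123 = 31.71.
p = 32 reproduces all three channels after rounding.

32%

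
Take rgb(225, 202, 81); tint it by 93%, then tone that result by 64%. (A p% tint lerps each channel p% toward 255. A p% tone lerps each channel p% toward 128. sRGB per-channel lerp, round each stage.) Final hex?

#adaca9

A 93% tint moves each channel 93% toward 255:
  R: 225 + 0.93×(255−225) = 225 + 27.9 = 252.9 → 253
  G: 202 + 49.29 = 251.29 → 251
  B: 81 + 0.93×(255−81) = 81 + 161.82 = 242.82 → 243
After the tint: rgb(253, 251, 243) = #fdfbf3.
A 64% tone moves each channel 64% toward 128:
  R: 253 + 0.64×(128−253) = 253 − 80 = 173 → 173
  G: 251 − 78.72 = 172.28 → 172
  B: 243 − 73.6 = 169.4 → 169
rgb(173, 172, 169) = #adaca9.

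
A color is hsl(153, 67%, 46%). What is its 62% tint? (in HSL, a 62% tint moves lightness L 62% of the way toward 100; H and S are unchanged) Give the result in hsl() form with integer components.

L moves 62% from 46 toward 100: 46 + 33.48 = 79.48 → 79.
H and S are unchanged.

hsl(153, 67%, 79%)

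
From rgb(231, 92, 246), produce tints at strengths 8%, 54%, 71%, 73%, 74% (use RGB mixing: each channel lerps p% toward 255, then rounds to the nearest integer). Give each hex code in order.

8%: (231 + 1.92 = 232.92→233, 92 + 13.04 = 105.04→105, 246 + 0.72 = 246.72→247) → #e969f7
54%: (231 + 12.96 = 243.96→244, 92 + 88.02 = 180.02→180, 246 + 4.86 = 250.86→251) → #f4b4fb
71%: (231 + 17.04 = 248.04→248, 92 + 115.73 = 207.73→208, 246 + 6.39 = 252.39→252) → #f8d0fc
73%: (231 + 17.52 = 248.52→249, 92 + 118.99 = 210.99→211, 246 + 6.57 = 252.57→253) → #f9d3fd
74%: (231 + 17.76 = 248.76→249, 92 + 120.62 = 212.62→213, 246 + 6.66 = 252.66→253) → #f9d5fd

#e969f7, #f4b4fb, #f8d0fc, #f9d3fd, #f9d5fd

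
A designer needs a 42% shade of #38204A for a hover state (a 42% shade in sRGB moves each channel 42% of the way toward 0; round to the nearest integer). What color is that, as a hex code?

#38204A is rgb(56, 32, 74).
Lerp each channel 42% toward 0:
  R: 56 − 23.52 = 32.48 → 32
  G: 32 − 13.44 = 18.56 → 19
  B: 74 − 31.08 = 42.92 → 43
rgb(32, 19, 43) = #20132B.

#20132B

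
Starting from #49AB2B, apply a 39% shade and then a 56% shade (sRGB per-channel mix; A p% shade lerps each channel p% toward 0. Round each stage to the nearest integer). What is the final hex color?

#142E0B

#49AB2B is rgb(73, 171, 43).
Per channel, c → c + 0.39(0 − c):
  R: 73 + 0.39×(0−73) = 73 − 28.47 = 44.53 → 45
  G: 171 − 66.69 = 104.31 → 104
  B: 43 + 0.39×(0−43) = 43 − 16.77 = 26.23 → 26
After the shade: rgb(45, 104, 26) = #2D681A.
A 56% shade moves each channel 56% toward 0:
  R: 45 + 0.56×(0−45) = 45 − 25.2 = 19.8 → 20
  G: 104 + 0.56×(0−104) = 104 − 58.24 = 45.76 → 46
  B: 26 − 14.56 = 11.44 → 11
rgb(20, 46, 11) = #142E0B.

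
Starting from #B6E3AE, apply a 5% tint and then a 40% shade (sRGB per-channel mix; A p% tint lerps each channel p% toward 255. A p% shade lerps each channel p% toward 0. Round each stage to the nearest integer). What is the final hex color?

#70896B

#B6E3AE is rgb(182, 227, 174).
Per channel, c → c + 0.05(255 − c):
  R: 182 + 3.65 = 185.65 → 186
  G: 227 + 0.05×(255−227) = 227 + 1.4 = 228.4 → 228
  B: 174 + 0.05×(255−174) = 174 + 4.05 = 178.05 → 178
After the tint: rgb(186, 228, 178) = #BAE4B2.
Lerp each channel 40% toward 0:
  R: 186 + 0.4×(0−186) = 186 − 74.4 = 111.6 → 112
  G: 228 + 0.4×(0−228) = 228 − 91.2 = 136.8 → 137
  B: 178 − 71.2 = 106.8 → 107
rgb(112, 137, 107) = #70896B.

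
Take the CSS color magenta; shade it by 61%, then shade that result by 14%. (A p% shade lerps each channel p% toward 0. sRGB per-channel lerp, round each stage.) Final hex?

#550055

CSS magenta is rgb(255, 0, 255).
Per channel, c → c + 0.61(0 − c):
  R: 255 − 155.55 = 99.45 → 99
  G: 0 + 0 = 0 → 0
  B: 255 + 0.61×(0−255) = 255 − 155.55 = 99.45 → 99
After the shade: rgb(99, 0, 99) = #630063.
Lerp each channel 14% toward 0:
  R: 99 + 0.14×(0−99) = 99 − 13.86 = 85.14 → 85
  G: 0 + 0 = 0 → 0
  B: 99 + 0.14×(0−99) = 99 − 13.86 = 85.14 → 85
rgb(85, 0, 85) = #550055.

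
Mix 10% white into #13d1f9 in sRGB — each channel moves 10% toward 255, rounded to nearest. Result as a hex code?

#2bd6fa

#13d1f9 is rgb(19, 209, 249).
Per channel, c → c + 0.1(255 − c):
  R: 19 + 0.1×(255−19) = 19 + 23.6 = 42.6 → 43
  G: 209 + 4.6 = 213.6 → 214
  B: 249 + 0.1×(255−249) = 249 + 0.6 = 249.6 → 250
rgb(43, 214, 250) = #2bd6fa.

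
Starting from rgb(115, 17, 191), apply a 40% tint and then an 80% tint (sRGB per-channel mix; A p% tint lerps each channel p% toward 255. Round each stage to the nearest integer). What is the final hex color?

#EEE2F7

Lerp each channel 40% toward 255:
  R: 115 + 0.4×(255−115) = 115 + 56 = 171 → 171
  G: 17 + 0.4×(255−17) = 17 + 95.2 = 112.2 → 112
  B: 191 + 25.6 = 216.6 → 217
After the tint: rgb(171, 112, 217) = #AB70D9.
Lerp each channel 80% toward 255:
  R: 171 + 67.2 = 238.2 → 238
  G: 112 + 0.8×(255−112) = 112 + 114.4 = 226.4 → 226
  B: 217 + 0.8×(255−217) = 217 + 30.4 = 247.4 → 247
rgb(238, 226, 247) = #EEE2F7.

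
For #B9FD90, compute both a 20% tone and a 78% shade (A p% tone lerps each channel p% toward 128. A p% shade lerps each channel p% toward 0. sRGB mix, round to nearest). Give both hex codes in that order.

#B9FD90 is rgb(185, 253, 144).
20% tone:
  R: 185 + 0.2×(128−185) = 185 − 11.4 = 173.6 → 174
  G: 253 + 0.2×(128−253) = 253 − 25 = 228 → 228
  B: 144 − 3.2 = 140.8 → 141
  → #AEE48D
78% shade:
  R: 185 + 0.78×(0−185) = 185 − 144.3 = 40.7 → 41
  G: 253 − 197.34 = 55.66 → 56
  B: 144 + 0.78×(0−144) = 144 − 112.32 = 31.68 → 32
  → #293820

#AEE48D, #293820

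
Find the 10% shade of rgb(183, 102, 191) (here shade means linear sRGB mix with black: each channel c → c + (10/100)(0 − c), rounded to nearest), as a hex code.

#A55CAC

A 10% shade moves each channel 10% toward 0:
  R: 183 + 0.1×(0−183) = 183 − 18.3 = 164.7 → 165
  G: 102 − 10.2 = 91.8 → 92
  B: 191 + 0.1×(0−191) = 191 − 19.1 = 171.9 → 172
rgb(165, 92, 172) = #A55CAC.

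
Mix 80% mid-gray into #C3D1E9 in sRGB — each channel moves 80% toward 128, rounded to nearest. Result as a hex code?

#C3D1E9 is rgb(195, 209, 233).
Lerp each channel 80% toward 128:
  R: 195 + 0.8×(128−195) = 195 − 53.6 = 141.4 → 141
  G: 209 + 0.8×(128−209) = 209 − 64.8 = 144.2 → 144
  B: 233 − 84 = 149 → 149
rgb(141, 144, 149) = #8D9095.

#8D9095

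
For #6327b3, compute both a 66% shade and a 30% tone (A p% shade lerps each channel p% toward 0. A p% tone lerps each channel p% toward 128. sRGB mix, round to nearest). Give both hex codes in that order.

#220d3d, #6c42a4

#6327b3 is rgb(99, 39, 179).
66% shade:
  R: 99 + 0.66×(0−99) = 99 − 65.34 = 33.66 → 34
  G: 39 + 0.66×(0−39) = 39 − 25.74 = 13.26 → 13
  B: 179 + 0.66×(0−179) = 179 − 118.14 = 60.86 → 61
  → #220d3d
30% tone:
  R: 99 + 0.3×(128−99) = 99 + 8.7 = 107.7 → 108
  G: 39 + 26.7 = 65.7 → 66
  B: 179 + 0.3×(128−179) = 179 − 15.3 = 163.7 → 164
  → #6c42a4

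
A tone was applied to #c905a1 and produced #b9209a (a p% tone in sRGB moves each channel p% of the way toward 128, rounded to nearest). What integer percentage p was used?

#c905a1 is rgb(201, 5, 161); #b9209a is rgb(185, 32, 154).
On the G channel (widest range): 32 ≈ 5 + (p/100)(128 − 5), so p ≈ 100×(32 − 5)/(128 − 5) = 2700/123 = 21.95.
p = 22 reproduces all three channels after rounding.

22%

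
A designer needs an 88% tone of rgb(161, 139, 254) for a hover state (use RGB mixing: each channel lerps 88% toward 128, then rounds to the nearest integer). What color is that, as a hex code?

#84818F

An 88% tone moves each channel 88% toward 128:
  R: 161 − 29.04 = 131.96 → 132
  G: 139 + 0.88×(128−139) = 139 − 9.68 = 129.32 → 129
  B: 254 + 0.88×(128−254) = 254 − 110.88 = 143.12 → 143
rgb(132, 129, 143) = #84818F.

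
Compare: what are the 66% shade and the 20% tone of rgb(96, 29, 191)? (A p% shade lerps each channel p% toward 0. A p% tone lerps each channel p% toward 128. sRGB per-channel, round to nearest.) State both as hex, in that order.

66% shade:
  R: 96 − 63.36 = 32.64 → 33
  G: 29 + 0.66×(0−29) = 29 − 19.14 = 9.86 → 10
  B: 191 + 0.66×(0−191) = 191 − 126.06 = 64.94 → 65
  → #210a41
20% tone:
  R: 96 + 0.2×(128−96) = 96 + 6.4 = 102.4 → 102
  G: 29 + 0.2×(128−29) = 29 + 19.8 = 48.8 → 49
  B: 191 − 12.6 = 178.4 → 178
  → #6631b2

#210a41, #6631b2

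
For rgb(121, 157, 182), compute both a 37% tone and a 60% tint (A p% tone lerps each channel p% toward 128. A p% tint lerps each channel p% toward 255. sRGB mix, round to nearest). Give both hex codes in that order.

#7C92A2, #C9D8E2

37% tone:
  R: 121 + 0.37×(128−121) = 121 + 2.59 = 123.59 → 124
  G: 157 + 0.37×(128−157) = 157 − 10.73 = 146.27 → 146
  B: 182 − 19.98 = 162.02 → 162
  → #7C92A2
60% tint:
  R: 121 + 0.6×(255−121) = 121 + 80.4 = 201.4 → 201
  G: 157 + 58.8 = 215.8 → 216
  B: 182 + 0.6×(255−182) = 182 + 43.8 = 225.8 → 226
  → #C9D8E2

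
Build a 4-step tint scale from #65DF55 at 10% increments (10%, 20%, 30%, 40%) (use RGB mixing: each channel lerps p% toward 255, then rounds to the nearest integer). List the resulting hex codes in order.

#65DF55 is rgb(101, 223, 85).
10%: (101 + 15.4 = 116.4→116, 223 + 3.2 = 226.2→226, 85 + 17 = 102→102) → #74E266
20%: (101 + 30.8 = 131.8→132, 223 + 6.4 = 229.4→229, 85 + 34 = 119→119) → #84E577
30%: (101 + 46.2 = 147.2→147, 223 + 9.6 = 232.6→233, 85 + 51 = 136→136) → #93E988
40%: (101 + 61.6 = 162.6→163, 223 + 12.8 = 235.8→236, 85 + 68 = 153→153) → #A3EC99

#74E266, #84E577, #93E988, #A3EC99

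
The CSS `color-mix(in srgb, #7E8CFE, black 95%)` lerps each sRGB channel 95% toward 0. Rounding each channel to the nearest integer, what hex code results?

#06070D

#7E8CFE is rgb(126, 140, 254).
Lerp each channel 95% toward 0:
  R: 126 − 119.7 = 6.3 → 6
  G: 140 + 0.95×(0−140) = 140 − 133 = 7 → 7
  B: 254 + 0.95×(0−254) = 254 − 241.3 = 12.7 → 13
rgb(6, 7, 13) = #06070D.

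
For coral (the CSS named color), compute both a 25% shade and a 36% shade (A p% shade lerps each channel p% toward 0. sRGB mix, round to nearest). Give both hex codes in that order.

#BF5F3C, #A35133

CSS coral is rgb(255, 127, 80).
25% shade:
  R: 255 + 0.25×(0−255) = 255 − 63.75 = 191.25 → 191
  G: 127 + 0.25×(0−127) = 127 − 31.75 = 95.25 → 95
  B: 80 − 20 = 60 → 60
  → #BF5F3C
36% shade:
  R: 255 + 0.36×(0−255) = 255 − 91.8 = 163.2 → 163
  G: 127 − 45.72 = 81.28 → 81
  B: 80 + 0.36×(0−80) = 80 − 28.8 = 51.2 → 51
  → #A35133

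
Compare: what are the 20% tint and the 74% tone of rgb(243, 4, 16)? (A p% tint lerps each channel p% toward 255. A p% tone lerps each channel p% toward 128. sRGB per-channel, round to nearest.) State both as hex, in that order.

#f53640, #9e6063

20% tint:
  R: 243 + 2.4 = 245.4 → 245
  G: 4 + 0.2×(255−4) = 4 + 50.2 = 54.2 → 54
  B: 16 + 0.2×(255−16) = 16 + 47.8 = 63.8 → 64
  → #f53640
74% tone:
  R: 243 − 85.1 = 157.9 → 158
  G: 4 + 91.76 = 95.76 → 96
  B: 16 + 0.74×(128−16) = 16 + 82.88 = 98.88 → 99
  → #9e6063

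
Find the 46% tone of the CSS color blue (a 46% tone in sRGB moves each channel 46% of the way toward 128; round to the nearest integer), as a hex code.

CSS blue is rgb(0, 0, 255).
Per channel, c → c + 0.46(128 − c):
  R: 0 + 0.46×(128−0) = 0 + 58.88 = 58.88 → 59
  G: 0 + 0.46×(128−0) = 0 + 58.88 = 58.88 → 59
  B: 255 + 0.46×(128−255) = 255 − 58.42 = 196.58 → 197
rgb(59, 59, 197) = #3B3BC5.

#3B3BC5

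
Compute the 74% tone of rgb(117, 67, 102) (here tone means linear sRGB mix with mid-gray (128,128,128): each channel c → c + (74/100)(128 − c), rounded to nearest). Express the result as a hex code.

Lerp each channel 74% toward 128:
  R: 117 + 8.14 = 125.14 → 125
  G: 67 + 45.14 = 112.14 → 112
  B: 102 + 19.24 = 121.24 → 121
rgb(125, 112, 121) = #7d7079.

#7d7079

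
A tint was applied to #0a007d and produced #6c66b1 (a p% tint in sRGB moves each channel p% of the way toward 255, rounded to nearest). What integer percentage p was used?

#0a007d is rgb(10, 0, 125); #6c66b1 is rgb(108, 102, 177).
On the G channel (widest range): 102 ≈ 0 + (p/100)(255 − 0), so p ≈ 100×(102 − 0)/(255 − 0) = 10200/255 = 40.00.
p = 40 reproduces all three channels after rounding.

40%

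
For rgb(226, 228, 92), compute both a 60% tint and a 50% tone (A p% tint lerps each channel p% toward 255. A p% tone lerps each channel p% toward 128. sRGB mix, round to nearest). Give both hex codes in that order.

60% tint:
  R: 226 + 17.4 = 243.4 → 243
  G: 228 + 16.2 = 244.2 → 244
  B: 92 + 0.6×(255−92) = 92 + 97.8 = 189.8 → 190
  → #f3f4be
50% tone:
  R: 226 + 0.5×(128−226) = 226 − 49 = 177 → 177
  G: 228 + 0.5×(128−228) = 228 − 50 = 178 → 178
  B: 92 + 18 = 110 → 110
  → #b1b26e

#f3f4be, #b1b26e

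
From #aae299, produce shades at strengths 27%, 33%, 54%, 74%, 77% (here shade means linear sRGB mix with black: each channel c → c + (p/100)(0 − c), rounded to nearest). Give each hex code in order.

#7ca570, #729767, #4e6846, #2c3b28, #273423

#aae299 is rgb(170, 226, 153).
27%: (170 − 45.9 = 124.1→124, 226 − 61.02 = 164.98→165, 153 − 41.31 = 111.69→112) → #7ca570
33%: (170 − 56.1 = 113.9→114, 226 − 74.58 = 151.42→151, 153 − 50.49 = 102.51→103) → #729767
54%: (170 − 91.8 = 78.2→78, 226 − 122.04 = 103.96→104, 153 − 82.62 = 70.38→70) → #4e6846
74%: (170 − 125.8 = 44.2→44, 226 − 167.24 = 58.76→59, 153 − 113.22 = 39.78→40) → #2c3b28
77%: (170 − 130.9 = 39.1→39, 226 − 174.02 = 51.98→52, 153 − 117.81 = 35.19→35) → #273423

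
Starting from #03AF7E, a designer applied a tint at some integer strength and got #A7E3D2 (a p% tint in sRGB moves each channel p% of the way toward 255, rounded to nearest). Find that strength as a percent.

#03AF7E is rgb(3, 175, 126); #A7E3D2 is rgb(167, 227, 210).
On the R channel (widest range): 167 ≈ 3 + (p/100)(255 − 3), so p ≈ 100×(167 − 3)/(255 − 3) = 16400/252 = 65.08.
p = 65 reproduces all three channels after rounding.

65%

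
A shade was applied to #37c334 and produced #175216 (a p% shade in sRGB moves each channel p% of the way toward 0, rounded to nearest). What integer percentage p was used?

58%

#37c334 is rgb(55, 195, 52); #175216 is rgb(23, 82, 22).
On the G channel (widest range): 82 ≈ 195 + (p/100)(0 − 195), so p ≈ 100×(82 − 195)/(0 − 195) = -11300/-195 = 57.95.
p = 58 reproduces all three channels after rounding.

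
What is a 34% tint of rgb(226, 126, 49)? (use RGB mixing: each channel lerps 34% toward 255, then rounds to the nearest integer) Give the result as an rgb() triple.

rgb(236, 170, 119)

A 34% tint moves each channel 34% toward 255:
  R: 226 + 0.34×(255−226) = 226 + 9.86 = 235.86 → 236
  G: 126 + 0.34×(255−126) = 126 + 43.86 = 169.86 → 170
  B: 49 + 70.04 = 119.04 → 119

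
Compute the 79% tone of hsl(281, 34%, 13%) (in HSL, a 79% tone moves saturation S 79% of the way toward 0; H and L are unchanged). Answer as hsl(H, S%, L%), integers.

S moves 79% from 34 toward 0: 34 − 26.86 = 7.14 → 7.
H and L are unchanged.

hsl(281, 7%, 13%)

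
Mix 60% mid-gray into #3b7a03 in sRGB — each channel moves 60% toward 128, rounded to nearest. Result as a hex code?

#647e4e

#3b7a03 is rgb(59, 122, 3).
A 60% tone moves each channel 60% toward 128:
  R: 59 + 41.4 = 100.4 → 100
  G: 122 + 0.6×(128−122) = 122 + 3.6 = 125.6 → 126
  B: 3 + 0.6×(128−3) = 3 + 75 = 78 → 78
rgb(100, 126, 78) = #647e4e.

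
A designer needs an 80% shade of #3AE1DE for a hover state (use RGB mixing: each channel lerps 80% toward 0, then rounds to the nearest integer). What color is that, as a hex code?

#3AE1DE is rgb(58, 225, 222).
Lerp each channel 80% toward 0:
  R: 58 − 46.4 = 11.6 → 12
  G: 225 − 180 = 45 → 45
  B: 222 + 0.8×(0−222) = 222 − 177.6 = 44.4 → 44
rgb(12, 45, 44) = #0C2D2C.

#0C2D2C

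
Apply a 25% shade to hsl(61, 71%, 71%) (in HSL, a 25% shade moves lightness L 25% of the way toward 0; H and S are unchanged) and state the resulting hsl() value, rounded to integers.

hsl(61, 71%, 53%)

L moves 25% from 71 toward 0: 71 − 17.75 = 53.25 → 53.
H and S are unchanged.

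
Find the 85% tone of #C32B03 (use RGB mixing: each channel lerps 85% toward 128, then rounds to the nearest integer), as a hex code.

#C32B03 is rgb(195, 43, 3).
An 85% tone moves each channel 85% toward 128:
  R: 195 − 56.95 = 138.05 → 138
  G: 43 + 72.25 = 115.25 → 115
  B: 3 + 0.85×(128−3) = 3 + 106.25 = 109.25 → 109
rgb(138, 115, 109) = #8A736D.

#8A736D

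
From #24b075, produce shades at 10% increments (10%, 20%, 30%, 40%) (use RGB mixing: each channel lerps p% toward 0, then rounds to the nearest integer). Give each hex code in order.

#24b075 is rgb(36, 176, 117).
10%: (36 − 3.6 = 32.4→32, 176 − 17.6 = 158.4→158, 117 − 11.7 = 105.3→105) → #209e69
20%: (36 − 7.2 = 28.8→29, 176 − 35.2 = 140.8→141, 117 − 23.4 = 93.6→94) → #1d8d5e
30%: (36 − 10.8 = 25.2→25, 176 − 52.8 = 123.2→123, 117 − 35.1 = 81.9→82) → #197b52
40%: (36 − 14.4 = 21.6→22, 176 − 70.4 = 105.6→106, 117 − 46.8 = 70.2→70) → #166a46

#209e69, #1d8d5e, #197b52, #166a46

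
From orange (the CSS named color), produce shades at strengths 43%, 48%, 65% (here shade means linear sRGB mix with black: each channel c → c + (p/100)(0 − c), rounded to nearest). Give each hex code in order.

#915E00, #855600, #593A00

CSS orange is rgb(255, 165, 0).
43%: (255 − 109.65 = 145.35→145, 165 − 70.95 = 94.05→94, 0→0) → #915E00
48%: (255 − 122.4 = 132.6→133, 165 − 79.2 = 85.8→86, 0→0) → #855600
65%: (255 − 165.75 = 89.25→89, 165 − 107.25 = 57.75→58, 0→0) → #593A00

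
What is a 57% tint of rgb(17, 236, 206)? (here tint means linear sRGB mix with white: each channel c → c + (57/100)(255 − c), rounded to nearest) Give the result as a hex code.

#99F7EA

Per channel, c → c + 0.57(255 − c):
  R: 17 + 135.66 = 152.66 → 153
  G: 236 + 0.57×(255−236) = 236 + 10.83 = 246.83 → 247
  B: 206 + 0.57×(255−206) = 206 + 27.93 = 233.93 → 234
rgb(153, 247, 234) = #99F7EA.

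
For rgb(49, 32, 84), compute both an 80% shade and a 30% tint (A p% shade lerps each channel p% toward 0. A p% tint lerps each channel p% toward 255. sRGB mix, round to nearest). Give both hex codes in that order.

#0A0611, #6F6387

80% shade:
  R: 49 − 39.2 = 9.8 → 10
  G: 32 − 25.6 = 6.4 → 6
  B: 84 − 67.2 = 16.8 → 17
  → #0A0611
30% tint:
  R: 49 + 61.8 = 110.8 → 111
  G: 32 + 66.9 = 98.9 → 99
  B: 84 + 0.3×(255−84) = 84 + 51.3 = 135.3 → 135
  → #6F6387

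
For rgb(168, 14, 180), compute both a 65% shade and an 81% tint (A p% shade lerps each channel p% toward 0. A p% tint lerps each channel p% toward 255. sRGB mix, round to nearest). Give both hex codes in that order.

#3b053f, #eed1f1

65% shade:
  R: 168 − 109.2 = 58.8 → 59
  G: 14 + 0.65×(0−14) = 14 − 9.1 = 4.9 → 5
  B: 180 − 117 = 63 → 63
  → #3b053f
81% tint:
  R: 168 + 70.47 = 238.47 → 238
  G: 14 + 0.81×(255−14) = 14 + 195.21 = 209.21 → 209
  B: 180 + 0.81×(255−180) = 180 + 60.75 = 240.75 → 241
  → #eed1f1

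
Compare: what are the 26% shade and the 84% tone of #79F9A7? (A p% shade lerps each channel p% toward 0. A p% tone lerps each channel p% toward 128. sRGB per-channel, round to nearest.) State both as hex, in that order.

#5AB87C, #7F9386

#79F9A7 is rgb(121, 249, 167).
26% shade:
  R: 121 + 0.26×(0−121) = 121 − 31.46 = 89.54 → 90
  G: 249 + 0.26×(0−249) = 249 − 64.74 = 184.26 → 184
  B: 167 − 43.42 = 123.58 → 124
  → #5AB87C
84% tone:
  R: 121 + 5.88 = 126.88 → 127
  G: 249 + 0.84×(128−249) = 249 − 101.64 = 147.36 → 147
  B: 167 + 0.84×(128−167) = 167 − 32.76 = 134.24 → 134
  → #7F9386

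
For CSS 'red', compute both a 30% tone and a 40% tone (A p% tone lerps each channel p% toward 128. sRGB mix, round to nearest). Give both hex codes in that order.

#D92626, #CC3333

CSS red is rgb(255, 0, 0).
30% tone:
  R: 255 + 0.3×(128−255) = 255 − 38.1 = 216.9 → 217
  G: 0 + 38.4 = 38.4 → 38
  B: 0 + 38.4 = 38.4 → 38
  → #D92626
40% tone:
  R: 255 + 0.4×(128−255) = 255 − 50.8 = 204.2 → 204
  G: 0 + 0.4×(128−0) = 0 + 51.2 = 51.2 → 51
  B: 0 + 0.4×(128−0) = 0 + 51.2 = 51.2 → 51
  → #CC3333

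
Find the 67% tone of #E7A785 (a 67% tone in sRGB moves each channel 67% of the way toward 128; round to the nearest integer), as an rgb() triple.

rgb(162, 141, 130)

#E7A785 is rgb(231, 167, 133).
Per channel, c → c + 0.67(128 − c):
  R: 231 + 0.67×(128−231) = 231 − 69.01 = 161.99 → 162
  G: 167 + 0.67×(128−167) = 167 − 26.13 = 140.87 → 141
  B: 133 + 0.67×(128−133) = 133 − 3.35 = 129.65 → 130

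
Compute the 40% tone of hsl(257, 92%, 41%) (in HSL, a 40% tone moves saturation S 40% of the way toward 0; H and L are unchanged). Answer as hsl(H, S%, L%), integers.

S moves 40% from 92 toward 0: 92 − 36.8 = 55.2 → 55.
H and L are unchanged.

hsl(257, 55%, 41%)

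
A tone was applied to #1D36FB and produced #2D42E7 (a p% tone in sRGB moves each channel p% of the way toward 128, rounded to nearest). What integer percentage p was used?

16%

#1D36FB is rgb(29, 54, 251); #2D42E7 is rgb(45, 66, 231).
On the B channel (widest range): 231 ≈ 251 + (p/100)(128 − 251), so p ≈ 100×(231 − 251)/(128 − 251) = -2000/-123 = 16.26.
p = 16 reproduces all three channels after rounding.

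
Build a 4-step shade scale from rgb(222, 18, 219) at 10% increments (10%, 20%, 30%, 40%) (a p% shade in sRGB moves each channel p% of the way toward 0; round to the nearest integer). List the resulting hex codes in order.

10%: (222 − 22.2 = 199.8→200, 18 − 1.8 = 16.2→16, 219 − 21.9 = 197.1→197) → #c810c5
20%: (222 − 44.4 = 177.6→178, 18 − 3.6 = 14.4→14, 219 − 43.8 = 175.2→175) → #b20eaf
30%: (222 − 66.6 = 155.4→155, 18 − 5.4 = 12.6→13, 219 − 65.7 = 153.3→153) → #9b0d99
40%: (222 − 88.8 = 133.2→133, 18 − 7.2 = 10.8→11, 219 − 87.6 = 131.4→131) → #850b83

#c810c5, #b20eaf, #9b0d99, #850b83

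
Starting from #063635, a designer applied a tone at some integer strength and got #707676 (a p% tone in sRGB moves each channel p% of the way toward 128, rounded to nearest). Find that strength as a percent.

87%

#063635 is rgb(6, 54, 53); #707676 is rgb(112, 118, 118).
On the R channel (widest range): 112 ≈ 6 + (p/100)(128 − 6), so p ≈ 100×(112 − 6)/(128 − 6) = 10600/122 = 86.89.
p = 87 reproduces all three channels after rounding.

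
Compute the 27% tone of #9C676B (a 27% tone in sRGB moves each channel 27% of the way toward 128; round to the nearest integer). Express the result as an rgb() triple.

#9C676B is rgb(156, 103, 107).
Lerp each channel 27% toward 128:
  R: 156 − 7.56 = 148.44 → 148
  G: 103 + 6.75 = 109.75 → 110
  B: 107 + 5.67 = 112.67 → 113

rgb(148, 110, 113)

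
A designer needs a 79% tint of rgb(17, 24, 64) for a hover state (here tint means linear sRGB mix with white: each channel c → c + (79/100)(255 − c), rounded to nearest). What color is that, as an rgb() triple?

rgb(205, 206, 215)

Per channel, c → c + 0.79(255 − c):
  R: 17 + 0.79×(255−17) = 17 + 188.02 = 205.02 → 205
  G: 24 + 182.49 = 206.49 → 206
  B: 64 + 0.79×(255−64) = 64 + 150.89 = 214.89 → 215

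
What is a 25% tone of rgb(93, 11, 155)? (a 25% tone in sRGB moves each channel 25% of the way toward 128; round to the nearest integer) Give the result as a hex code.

#662894

Per channel, c → c + 0.25(128 − c):
  R: 93 + 8.75 = 101.75 → 102
  G: 11 + 0.25×(128−11) = 11 + 29.25 = 40.25 → 40
  B: 155 + 0.25×(128−155) = 155 − 6.75 = 148.25 → 148
rgb(102, 40, 148) = #662894.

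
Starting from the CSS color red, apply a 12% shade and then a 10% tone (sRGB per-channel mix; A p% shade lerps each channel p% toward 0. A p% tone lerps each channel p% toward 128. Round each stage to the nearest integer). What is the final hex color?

CSS red is rgb(255, 0, 0).
A 12% shade moves each channel 12% toward 0:
  R: 255 + 0.12×(0−255) = 255 − 30.6 = 224.4 → 224
  G: 0 + 0.12×(0−0) = 0 + 0 = 0 → 0
  B: 0 + 0 = 0 → 0
After the shade: rgb(224, 0, 0) = #e00000.
A 10% tone moves each channel 10% toward 128:
  R: 224 + 0.1×(128−224) = 224 − 9.6 = 214.4 → 214
  G: 0 + 0.1×(128−0) = 0 + 12.8 = 12.8 → 13
  B: 0 + 0.1×(128−0) = 0 + 12.8 = 12.8 → 13
rgb(214, 13, 13) = #d60d0d.

#d60d0d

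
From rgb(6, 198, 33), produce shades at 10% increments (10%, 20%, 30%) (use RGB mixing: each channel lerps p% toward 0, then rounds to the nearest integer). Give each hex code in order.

10%: (6 − 0.6 = 5.4→5, 198 − 19.8 = 178.2→178, 33 − 3.3 = 29.7→30) → #05B21E
20%: (6 − 1.2 = 4.8→5, 198 − 39.6 = 158.4→158, 33 − 6.6 = 26.4→26) → #059E1A
30%: (6 − 1.8 = 4.2→4, 198 − 59.4 = 138.6→139, 33 − 9.9 = 23.1→23) → #048B17

#05B21E, #059E1A, #048B17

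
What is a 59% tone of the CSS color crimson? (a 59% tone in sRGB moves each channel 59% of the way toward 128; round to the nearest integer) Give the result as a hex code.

#A65464

CSS crimson is rgb(220, 20, 60).
A 59% tone moves each channel 59% toward 128:
  R: 220 − 54.28 = 165.72 → 166
  G: 20 + 63.72 = 83.72 → 84
  B: 60 + 0.59×(128−60) = 60 + 40.12 = 100.12 → 100
rgb(166, 84, 100) = #A65464.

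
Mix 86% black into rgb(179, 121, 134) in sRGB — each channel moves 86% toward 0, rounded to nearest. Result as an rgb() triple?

rgb(25, 17, 19)

An 86% shade moves each channel 86% toward 0:
  R: 179 + 0.86×(0−179) = 179 − 153.94 = 25.06 → 25
  G: 121 + 0.86×(0−121) = 121 − 104.06 = 16.94 → 17
  B: 134 − 115.24 = 18.76 → 19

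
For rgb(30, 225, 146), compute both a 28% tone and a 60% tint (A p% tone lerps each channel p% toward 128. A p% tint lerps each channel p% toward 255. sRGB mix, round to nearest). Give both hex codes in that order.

28% tone:
  R: 30 + 27.44 = 57.44 → 57
  G: 225 + 0.28×(128−225) = 225 − 27.16 = 197.84 → 198
  B: 146 − 5.04 = 140.96 → 141
  → #39c68d
60% tint:
  R: 30 + 0.6×(255−30) = 30 + 135 = 165 → 165
  G: 225 + 0.6×(255−225) = 225 + 18 = 243 → 243
  B: 146 + 65.4 = 211.4 → 211
  → #a5f3d3

#39c68d, #a5f3d3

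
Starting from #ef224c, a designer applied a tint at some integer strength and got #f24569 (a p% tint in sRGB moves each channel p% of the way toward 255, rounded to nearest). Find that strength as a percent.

16%

#ef224c is rgb(239, 34, 76); #f24569 is rgb(242, 69, 105).
On the G channel (widest range): 69 ≈ 34 + (p/100)(255 − 34), so p ≈ 100×(69 − 34)/(255 − 34) = 3500/221 = 15.84.
p = 16 reproduces all three channels after rounding.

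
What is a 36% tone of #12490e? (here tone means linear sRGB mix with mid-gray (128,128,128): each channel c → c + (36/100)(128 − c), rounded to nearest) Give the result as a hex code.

#12490e is rgb(18, 73, 14).
Per channel, c → c + 0.36(128 − c):
  R: 18 + 0.36×(128−18) = 18 + 39.6 = 57.6 → 58
  G: 73 + 0.36×(128−73) = 73 + 19.8 = 92.8 → 93
  B: 14 + 0.36×(128−14) = 14 + 41.04 = 55.04 → 55
rgb(58, 93, 55) = #3a5d37.

#3a5d37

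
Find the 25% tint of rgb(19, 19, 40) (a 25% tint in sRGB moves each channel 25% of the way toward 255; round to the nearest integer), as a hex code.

#4e4e5e

Per channel, c → c + 0.25(255 − c):
  R: 19 + 59 = 78 → 78
  G: 19 + 0.25×(255−19) = 19 + 59 = 78 → 78
  B: 40 + 0.25×(255−40) = 40 + 53.75 = 93.75 → 94
rgb(78, 78, 94) = #4e4e5e.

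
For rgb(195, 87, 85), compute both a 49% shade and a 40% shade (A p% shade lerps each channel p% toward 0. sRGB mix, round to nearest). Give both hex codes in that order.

49% shade:
  R: 195 − 95.55 = 99.45 → 99
  G: 87 + 0.49×(0−87) = 87 − 42.63 = 44.37 → 44
  B: 85 + 0.49×(0−85) = 85 − 41.65 = 43.35 → 43
  → #632c2b
40% shade:
  R: 195 − 78 = 117 → 117
  G: 87 − 34.8 = 52.2 → 52
  B: 85 − 34 = 51 → 51
  → #753433

#632c2b, #753433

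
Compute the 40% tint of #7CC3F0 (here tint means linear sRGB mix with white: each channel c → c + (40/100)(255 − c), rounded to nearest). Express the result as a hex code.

#B0DBF6

#7CC3F0 is rgb(124, 195, 240).
Lerp each channel 40% toward 255:
  R: 124 + 0.4×(255−124) = 124 + 52.4 = 176.4 → 176
  G: 195 + 0.4×(255−195) = 195 + 24 = 219 → 219
  B: 240 + 0.4×(255−240) = 240 + 6 = 246 → 246
rgb(176, 219, 246) = #B0DBF6.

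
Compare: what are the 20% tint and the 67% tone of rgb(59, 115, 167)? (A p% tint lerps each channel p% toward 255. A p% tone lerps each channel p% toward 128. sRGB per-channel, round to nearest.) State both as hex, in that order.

#628fb9, #697c8d

20% tint:
  R: 59 + 39.2 = 98.2 → 98
  G: 115 + 0.2×(255−115) = 115 + 28 = 143 → 143
  B: 167 + 17.6 = 184.6 → 185
  → #628fb9
67% tone:
  R: 59 + 0.67×(128−59) = 59 + 46.23 = 105.23 → 105
  G: 115 + 0.67×(128−115) = 115 + 8.71 = 123.71 → 124
  B: 167 − 26.13 = 140.87 → 141
  → #697c8d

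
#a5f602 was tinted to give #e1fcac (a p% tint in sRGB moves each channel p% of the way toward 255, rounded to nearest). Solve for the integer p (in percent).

#a5f602 is rgb(165, 246, 2); #e1fcac is rgb(225, 252, 172).
On the B channel (widest range): 172 ≈ 2 + (p/100)(255 − 2), so p ≈ 100×(172 − 2)/(255 − 2) = 17000/253 = 67.19.
p = 67 reproduces all three channels after rounding.

67%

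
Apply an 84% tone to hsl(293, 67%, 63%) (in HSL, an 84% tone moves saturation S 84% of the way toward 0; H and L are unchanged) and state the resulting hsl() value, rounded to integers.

hsl(293, 11%, 63%)

S moves 84% from 67 toward 0: 67 − 56.28 = 10.72 → 11.
H and L are unchanged.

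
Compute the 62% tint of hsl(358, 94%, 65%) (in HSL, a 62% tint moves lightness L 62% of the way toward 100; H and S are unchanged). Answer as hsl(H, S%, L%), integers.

L moves 62% from 65 toward 100: 65 + 21.7 = 86.7 → 87.
H and S are unchanged.

hsl(358, 94%, 87%)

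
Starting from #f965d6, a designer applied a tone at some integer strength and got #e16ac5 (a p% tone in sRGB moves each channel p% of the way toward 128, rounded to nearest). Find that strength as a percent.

#f965d6 is rgb(249, 101, 214); #e16ac5 is rgb(225, 106, 197).
On the R channel (widest range): 225 ≈ 249 + (p/100)(128 − 249), so p ≈ 100×(225 − 249)/(128 − 249) = -2400/-121 = 19.83.
p = 20 reproduces all three channels after rounding.

20%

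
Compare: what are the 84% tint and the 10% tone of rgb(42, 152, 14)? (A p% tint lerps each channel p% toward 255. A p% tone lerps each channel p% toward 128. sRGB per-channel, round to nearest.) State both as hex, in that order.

84% tint:
  R: 42 + 178.92 = 220.92 → 221
  G: 152 + 86.52 = 238.52 → 239
  B: 14 + 202.44 = 216.44 → 216
  → #ddefd8
10% tone:
  R: 42 + 8.6 = 50.6 → 51
  G: 152 + 0.1×(128−152) = 152 − 2.4 = 149.6 → 150
  B: 14 + 11.4 = 25.4 → 25
  → #339619

#ddefd8, #339619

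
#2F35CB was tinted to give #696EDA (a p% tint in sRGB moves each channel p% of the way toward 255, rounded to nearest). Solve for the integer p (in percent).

28%

#2F35CB is rgb(47, 53, 203); #696EDA is rgb(105, 110, 218).
On the R channel (widest range): 105 ≈ 47 + (p/100)(255 − 47), so p ≈ 100×(105 − 47)/(255 − 47) = 5800/208 = 27.88.
p = 28 reproduces all three channels after rounding.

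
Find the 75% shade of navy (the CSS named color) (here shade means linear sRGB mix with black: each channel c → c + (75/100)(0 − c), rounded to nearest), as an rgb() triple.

rgb(0, 0, 32)

CSS navy is rgb(0, 0, 128).
Lerp each channel 75% toward 0:
  R: 0 + 0.75×(0−0) = 0 + 0 = 0 → 0
  G: 0 + 0.75×(0−0) = 0 + 0 = 0 → 0
  B: 128 + 0.75×(0−128) = 128 − 96 = 32 → 32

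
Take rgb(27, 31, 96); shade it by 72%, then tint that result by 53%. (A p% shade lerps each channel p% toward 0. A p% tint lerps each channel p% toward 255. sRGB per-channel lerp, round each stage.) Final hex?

A 72% shade moves each channel 72% toward 0:
  R: 27 + 0.72×(0−27) = 27 − 19.44 = 7.56 → 8
  G: 31 + 0.72×(0−31) = 31 − 22.32 = 8.68 → 9
  B: 96 − 69.12 = 26.88 → 27
After the shade: rgb(8, 9, 27) = #08091B.
A 53% tint moves each channel 53% toward 255:
  R: 8 + 130.91 = 138.91 → 139
  G: 9 + 0.53×(255−9) = 9 + 130.38 = 139.38 → 139
  B: 27 + 0.53×(255−27) = 27 + 120.84 = 147.84 → 148
rgb(139, 139, 148) = #8B8B94.

#8B8B94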